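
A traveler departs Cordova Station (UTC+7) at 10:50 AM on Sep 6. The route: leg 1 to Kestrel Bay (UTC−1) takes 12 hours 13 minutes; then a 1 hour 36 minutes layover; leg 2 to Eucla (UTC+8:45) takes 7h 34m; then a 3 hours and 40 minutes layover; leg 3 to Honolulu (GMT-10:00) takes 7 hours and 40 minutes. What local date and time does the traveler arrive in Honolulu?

Convert departure to UTC: 10:50 AM − 7:00 = 3:50 AM UTC on Sep 6.
Add 12 hours and 13 minutes leg 1 → 4:03 PM UTC.
Add 1 hour 36 minutes layover in Kestrel Bay → 5:39 PM UTC.
Add 7 hours and 34 minutes leg 2 → 1:13 AM UTC (Sep 7).
Add 3 hours 40 minutes layover in Eucla → 4:53 AM UTC.
Add 7 hours and 40 minutes leg 3 → 12:33 PM UTC.
Honolulu is UTC−10:00, so local arrival = 12:33 PM − 10:00 = 2:33 AM on Sep 7.

2:33 AM on September 7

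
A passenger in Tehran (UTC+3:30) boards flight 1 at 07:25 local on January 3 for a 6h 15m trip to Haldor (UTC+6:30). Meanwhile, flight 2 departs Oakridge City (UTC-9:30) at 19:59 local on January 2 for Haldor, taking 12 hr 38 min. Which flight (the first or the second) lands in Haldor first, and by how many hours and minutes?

the first, by 7 hours 57 minutes

Flight 1 in UTC: 07:25 − 3:30 = 03:55 on Jan 3.
+6 hours and 15 minutes → arrive 10:10 UTC on Jan 3.
Flight 2 in UTC: 19:59 + 9:30 = 05:29 on Jan 3.
+12 hours and 38 minutes → arrive 18:07 UTC on Jan 3.
Flight 1 lands earlier by 7 hours 57 minutes.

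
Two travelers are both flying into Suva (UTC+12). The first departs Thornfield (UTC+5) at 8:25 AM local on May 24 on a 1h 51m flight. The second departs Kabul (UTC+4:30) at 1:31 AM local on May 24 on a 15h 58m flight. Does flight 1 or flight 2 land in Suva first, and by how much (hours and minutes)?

Flight 1 in UTC: 8:25 AM − 5:00 = 3:25 AM on May 24.
+1 hour and 51 minutes → arrive 5:16 AM UTC on May 24.
Flight 2 in UTC: 1:31 AM − 4:30 = 9:01 PM on May 23.
+15 hours 58 minutes → arrive 12:59 PM UTC on May 24.
Flight 1 lands earlier by 7 hours 43 minutes.

the first, by 7 hours 43 minutes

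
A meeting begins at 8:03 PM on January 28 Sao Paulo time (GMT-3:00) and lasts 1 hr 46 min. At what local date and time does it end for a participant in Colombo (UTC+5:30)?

6:19 AM on Jan 29

Colombo is 8:30 ahead of Sao Paulo.
After 1 hour 46 minutes it is 9:49 PM in Sao Paulo.
Shift by the zone difference: 9:49 PM + 8:30 = 6:19 AM on Jan 29 in Colombo.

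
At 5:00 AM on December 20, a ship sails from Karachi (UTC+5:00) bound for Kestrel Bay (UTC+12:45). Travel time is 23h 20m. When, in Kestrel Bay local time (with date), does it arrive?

Convert departure to UTC: 5:00 AM − 5:00 = 12:00 AM UTC on Dec 20.
Add 23 hours 20 minutes travel time → 11:20 PM UTC.
Kestrel Bay is UTC+12:45, so local arrival = 11:20 PM + 12:45 = 12:05 PM on Dec 21.

12:05 PM on December 21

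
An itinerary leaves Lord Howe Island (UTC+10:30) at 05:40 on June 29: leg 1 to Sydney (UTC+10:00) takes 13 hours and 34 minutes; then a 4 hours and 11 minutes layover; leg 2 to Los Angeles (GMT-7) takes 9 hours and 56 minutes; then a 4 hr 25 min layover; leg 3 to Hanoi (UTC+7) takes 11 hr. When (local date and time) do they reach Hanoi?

21:16 on June 30

Convert departure to UTC: 05:40 − 10:30 = 19:10 UTC on Jun 28.
Add 13 hours and 34 minutes leg 1 → 08:44 UTC (Jun 29).
Add 4 hours and 11 minutes layover in Sydney → 12:55 UTC.
Add 9 hours and 56 minutes leg 2 → 22:51 UTC.
Add 4 hours and 25 minutes layover in Los Angeles → 03:16 UTC (Jun 30).
Add 11 hours leg 3 → 14:16 UTC.
Hanoi is UTC+7:00, so local arrival = 14:16 + 7:00 = 21:16 on Jun 30.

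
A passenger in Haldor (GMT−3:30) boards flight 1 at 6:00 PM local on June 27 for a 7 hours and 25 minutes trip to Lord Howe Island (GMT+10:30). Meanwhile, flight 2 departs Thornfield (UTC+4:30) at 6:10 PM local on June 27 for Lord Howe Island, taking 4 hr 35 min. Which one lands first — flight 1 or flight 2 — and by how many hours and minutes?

the second, by 10 hours 40 minutes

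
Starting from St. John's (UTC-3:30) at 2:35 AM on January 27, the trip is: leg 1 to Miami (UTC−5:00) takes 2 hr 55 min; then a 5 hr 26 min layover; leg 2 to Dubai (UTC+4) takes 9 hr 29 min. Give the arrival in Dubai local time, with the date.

3:55 AM on Jan 28

Convert departure to UTC: 2:35 AM + 3:30 = 6:05 AM UTC on Jan 27.
Add 2 hours and 55 minutes leg 1 → 9:00 AM UTC.
Add 5 hours 26 minutes layover in Miami → 2:26 PM UTC.
Add 9 hours 29 minutes leg 2 → 11:55 PM UTC.
Dubai is UTC+4:00, so local arrival = 11:55 PM + 4:00 = 3:55 AM on Jan 28.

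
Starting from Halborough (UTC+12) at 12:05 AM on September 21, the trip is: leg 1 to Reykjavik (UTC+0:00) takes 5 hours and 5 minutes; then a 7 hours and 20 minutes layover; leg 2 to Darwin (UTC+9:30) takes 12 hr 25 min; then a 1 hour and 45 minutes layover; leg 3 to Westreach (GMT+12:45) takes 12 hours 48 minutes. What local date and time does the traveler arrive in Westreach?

Convert departure to UTC: 12:05 AM − 12:00 = 12:05 PM UTC on Sep 20.
Add 5 hours and 5 minutes leg 1 → 5:10 PM UTC.
Add 7 hours 20 minutes layover in Reykjavik → 12:30 AM UTC (Sep 21).
Add 12 hours and 25 minutes leg 2 → 12:55 PM UTC.
Add 1 hour and 45 minutes layover in Darwin → 2:40 PM UTC.
Add 12 hours and 48 minutes leg 3 → 3:28 AM UTC (Sep 22).
Westreach is UTC+12:45, so local arrival = 3:28 AM + 12:45 = 4:13 PM on Sep 22.

4:13 PM on September 22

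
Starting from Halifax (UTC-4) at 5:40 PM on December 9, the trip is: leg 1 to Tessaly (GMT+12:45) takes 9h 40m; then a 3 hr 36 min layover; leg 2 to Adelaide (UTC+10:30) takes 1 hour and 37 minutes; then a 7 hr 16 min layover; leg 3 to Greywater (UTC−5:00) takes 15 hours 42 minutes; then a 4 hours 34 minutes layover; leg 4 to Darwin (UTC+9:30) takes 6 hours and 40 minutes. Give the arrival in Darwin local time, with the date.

Convert departure to UTC: 5:40 PM + 4:00 = 9:40 PM UTC on Dec 9.
Add 9 hours 40 minutes leg 1 → 7:20 AM UTC (Dec 10).
Add 3 hours 36 minutes layover in Tessaly → 10:56 AM UTC.
Add 1 hour 37 minutes leg 2 → 12:33 PM UTC.
Add 7 hours 16 minutes layover in Adelaide → 7:49 PM UTC.
Add 15 hours 42 minutes leg 3 → 11:31 AM UTC (Dec 11).
Add 4 hours and 34 minutes layover in Greywater → 4:05 PM UTC.
Add 6 hours and 40 minutes leg 4 → 10:45 PM UTC.
Darwin is UTC+9:30, so local arrival = 10:45 PM + 9:30 = 8:15 AM on Dec 12.

8:15 AM on Dec 12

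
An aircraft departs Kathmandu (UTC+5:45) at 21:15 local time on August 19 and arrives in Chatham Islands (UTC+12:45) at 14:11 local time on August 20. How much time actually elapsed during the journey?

9 hours 56 minutes

Chatham Islands is 7:00 ahead of Kathmandu.
Clock-face elapsed time (ignoring zones) is 16 hours 56 minutes.
Actual elapsed = 16 hours 56 minutes − 7:00 = 9 hours 56 minutes.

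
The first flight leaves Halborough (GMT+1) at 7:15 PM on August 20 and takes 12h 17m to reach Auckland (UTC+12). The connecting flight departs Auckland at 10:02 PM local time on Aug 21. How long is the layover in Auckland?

3 hours 30 minutes

Convert departure to UTC: 7:15 PM − 1:00 = 6:15 PM UTC on Aug 20.
Add 12 hours and 17 minutes flight time → 6:32 AM UTC (Aug 21).
Auckland is UTC+12:00, so local arrival = 6:32 AM + 12:00 = 6:32 PM on Aug 21.
Layover = 10:02 PM − 6:32 PM = 3 hours 30 minutes.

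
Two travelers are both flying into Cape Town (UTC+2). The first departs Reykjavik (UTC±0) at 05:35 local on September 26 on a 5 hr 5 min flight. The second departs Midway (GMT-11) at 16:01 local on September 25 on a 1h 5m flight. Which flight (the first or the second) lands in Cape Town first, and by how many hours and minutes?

the second, by 6 hours 34 minutes

Flight 1 departs at 05:35 UTC (Sep 26).
+5 hours 5 minutes → arrive 10:40 UTC on Sep 26.
Flight 2 in UTC: 16:01 + 11:00 = 03:01 on Sep 26.
+1 hour and 5 minutes → arrive 04:06 UTC on Sep 26.
Flight 2 lands earlier by 6 hours 34 minutes.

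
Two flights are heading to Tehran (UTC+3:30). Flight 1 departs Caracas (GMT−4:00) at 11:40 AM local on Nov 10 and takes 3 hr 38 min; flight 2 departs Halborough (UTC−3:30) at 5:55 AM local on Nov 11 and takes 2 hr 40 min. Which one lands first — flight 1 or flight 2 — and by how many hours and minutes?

Flight 1 in UTC: 11:40 AM + 4:00 = 3:40 PM on Nov 10.
+3 hours and 38 minutes → arrive 7:18 PM UTC on Nov 10.
Flight 2 in UTC: 5:55 AM + 3:30 = 9:25 AM on Nov 11.
+2 hours and 40 minutes → arrive 12:05 PM UTC on Nov 11.
Flight 1 lands earlier by 16 hours 47 minutes.

the first, by 16 hours 47 minutes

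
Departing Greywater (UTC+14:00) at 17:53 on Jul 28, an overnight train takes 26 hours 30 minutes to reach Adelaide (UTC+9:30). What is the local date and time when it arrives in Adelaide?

Adelaide is 4:30 behind Greywater.
After 26 hours and 30 minutes it is 20:23 (Jul 29) in Greywater.
Shift by the zone difference: 20:23 − 4:30 = 15:53 on Jul 29 in Adelaide.

15:53 on Jul 29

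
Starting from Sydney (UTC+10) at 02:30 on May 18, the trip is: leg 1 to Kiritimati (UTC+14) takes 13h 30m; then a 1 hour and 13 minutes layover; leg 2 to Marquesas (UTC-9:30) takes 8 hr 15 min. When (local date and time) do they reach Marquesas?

Convert departure to UTC: 02:30 − 10:00 = 16:30 UTC on May 17.
Add 13 hours 30 minutes leg 1 → 06:00 UTC (May 18).
Add 1 hour and 13 minutes layover in Kiritimati → 07:13 UTC.
Add 8 hours and 15 minutes leg 2 → 15:28 UTC.
Marquesas is UTC−9:30, so local arrival = 15:28 − 9:30 = 05:58 on May 18.

05:58 on May 18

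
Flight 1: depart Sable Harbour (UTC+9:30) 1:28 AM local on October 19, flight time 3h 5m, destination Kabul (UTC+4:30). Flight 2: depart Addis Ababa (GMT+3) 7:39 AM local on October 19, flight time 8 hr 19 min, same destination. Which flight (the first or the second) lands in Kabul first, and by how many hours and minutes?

the first, by 17 hours 55 minutes

Flight 1 in UTC: 1:28 AM − 9:30 = 3:58 PM on Oct 18.
+3 hours 5 minutes → arrive 7:03 PM UTC on Oct 18.
Flight 2 in UTC: 7:39 AM − 3:00 = 4:39 AM on Oct 19.
+8 hours and 19 minutes → arrive 12:58 PM UTC on Oct 19.
Flight 1 lands earlier by 17 hours 55 minutes.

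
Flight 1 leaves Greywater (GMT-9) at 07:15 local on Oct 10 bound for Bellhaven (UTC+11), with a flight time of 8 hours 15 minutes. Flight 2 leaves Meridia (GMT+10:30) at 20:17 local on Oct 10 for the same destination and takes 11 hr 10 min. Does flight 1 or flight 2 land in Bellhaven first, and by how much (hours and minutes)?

Flight 1 in UTC: 07:15 + 9:00 = 16:15 on Oct 10.
+8 hours 15 minutes → arrive 00:30 UTC on Oct 11.
Flight 2 in UTC: 20:17 − 10:30 = 09:47 on Oct 10.
+11 hours 10 minutes → arrive 20:57 UTC on Oct 10.
Flight 2 lands earlier by 3 hours 33 minutes.

the second, by 3 hours 33 minutes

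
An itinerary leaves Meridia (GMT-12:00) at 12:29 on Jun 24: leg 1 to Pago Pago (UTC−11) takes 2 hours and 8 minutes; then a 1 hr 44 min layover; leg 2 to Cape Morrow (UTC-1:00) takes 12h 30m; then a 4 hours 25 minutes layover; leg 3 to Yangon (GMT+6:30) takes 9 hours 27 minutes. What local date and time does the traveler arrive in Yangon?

Convert departure to UTC: 12:29 + 12:00 = 00:29 UTC on Jun 25.
Add 2 hours 8 minutes leg 1 → 02:37 UTC.
Add 1 hour 44 minutes layover in Pago Pago → 04:21 UTC.
Add 12 hours and 30 minutes leg 2 → 16:51 UTC.
Add 4 hours 25 minutes layover in Cape Morrow → 21:16 UTC.
Add 9 hours 27 minutes leg 3 → 06:43 UTC (Jun 26).
Yangon is UTC+6:30, so local arrival = 06:43 + 6:30 = 13:13 on Jun 26.

13:13 on Jun 26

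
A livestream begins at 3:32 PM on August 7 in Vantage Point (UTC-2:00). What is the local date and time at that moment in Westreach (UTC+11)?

In UTC: 3:32 PM + 2:00 = 5:32 PM on Aug 7.
Westreach is UTC+11:00: 5:32 PM + 11:00 = 4:32 AM on Aug 8.

4:32 AM on Aug 8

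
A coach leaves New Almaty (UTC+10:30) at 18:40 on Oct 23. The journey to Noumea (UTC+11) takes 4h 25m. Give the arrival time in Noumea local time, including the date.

23:35 on October 23

Convert departure to UTC: 18:40 − 10:30 = 08:10 UTC on Oct 23.
Add 4 hours 25 minutes travel time → 12:35 UTC.
Noumea is UTC+11:00, so local arrival = 12:35 + 11:00 = 23:35 on Oct 23.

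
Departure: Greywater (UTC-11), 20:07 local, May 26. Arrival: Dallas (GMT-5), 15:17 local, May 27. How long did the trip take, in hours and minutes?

Dallas is 6:00 ahead of Greywater.
Clock-face elapsed time (ignoring zones) is 19 hours 10 minutes.
Actual elapsed = 19 hours 10 minutes − 6:00 = 13 hours 10 minutes.

13 hours 10 minutes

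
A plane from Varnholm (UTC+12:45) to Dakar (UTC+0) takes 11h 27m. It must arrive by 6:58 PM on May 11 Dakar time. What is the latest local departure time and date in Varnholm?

Target arrival is already UTC: 6:58 PM on May 11.
Subtract 11 hours and 27 minutes → departure 7:31 AM UTC on May 11.
Varnholm is UTC+12:45: 7:31 AM + 12:45 = 8:16 PM on May 11.

8:16 PM on May 11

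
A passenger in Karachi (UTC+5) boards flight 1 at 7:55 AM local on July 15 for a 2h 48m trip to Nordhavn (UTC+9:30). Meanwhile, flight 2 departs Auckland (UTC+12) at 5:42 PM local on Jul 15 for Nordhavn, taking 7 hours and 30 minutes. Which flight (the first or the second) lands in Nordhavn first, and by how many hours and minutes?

Flight 1 in UTC: 7:55 AM − 5:00 = 2:55 AM on Jul 15.
+2 hours and 48 minutes → arrive 5:43 AM UTC on Jul 15.
Flight 2 in UTC: 5:42 PM − 12:00 = 5:42 AM on Jul 15.
+7 hours and 30 minutes → arrive 1:12 PM UTC on Jul 15.
Flight 1 lands earlier by 7 hours 29 minutes.

the first, by 7 hours 29 minutes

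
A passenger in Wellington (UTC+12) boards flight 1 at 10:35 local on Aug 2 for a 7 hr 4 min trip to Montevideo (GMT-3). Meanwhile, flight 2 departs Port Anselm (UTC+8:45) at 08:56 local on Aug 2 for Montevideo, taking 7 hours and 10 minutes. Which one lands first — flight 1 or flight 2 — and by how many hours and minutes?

the first, by 1 hour 42 minutes

Flight 1 in UTC: 10:35 − 12:00 = 22:35 on Aug 1.
+7 hours and 4 minutes → arrive 05:39 UTC on Aug 2.
Flight 2 in UTC: 08:56 − 8:45 = 00:11 on Aug 2.
+7 hours and 10 minutes → arrive 07:21 UTC on Aug 2.
Flight 1 lands earlier by 1 hour 42 minutes.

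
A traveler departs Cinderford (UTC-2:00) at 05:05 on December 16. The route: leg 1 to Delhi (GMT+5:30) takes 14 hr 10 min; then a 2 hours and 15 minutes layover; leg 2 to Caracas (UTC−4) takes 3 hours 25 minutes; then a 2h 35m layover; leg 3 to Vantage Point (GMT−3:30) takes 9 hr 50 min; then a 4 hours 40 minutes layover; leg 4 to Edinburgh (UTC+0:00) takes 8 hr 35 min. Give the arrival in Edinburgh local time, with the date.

04:35 on December 18

Convert departure to UTC: 05:05 + 2:00 = 07:05 UTC on Dec 16.
Add 14 hours and 10 minutes leg 1 → 21:15 UTC.
Add 2 hours and 15 minutes layover in Delhi → 23:30 UTC.
Add 3 hours 25 minutes leg 2 → 02:55 UTC (Dec 17).
Add 2 hours and 35 minutes layover in Caracas → 05:30 UTC.
Add 9 hours 50 minutes leg 3 → 15:20 UTC.
Add 4 hours 40 minutes layover in Vantage Point → 20:00 UTC.
Add 8 hours 35 minutes leg 4 → 04:35 UTC (Dec 18).
Edinburgh is UTC+0, so local arrival is the same: 04:35 on Dec 18.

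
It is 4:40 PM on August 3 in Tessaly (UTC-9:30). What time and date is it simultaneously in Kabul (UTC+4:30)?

6:40 AM on Aug 4

In UTC: 4:40 PM + 9:30 = 2:10 AM on Aug 4.
Kabul is UTC+4:30: 2:10 AM + 4:30 = 6:40 AM on Aug 4.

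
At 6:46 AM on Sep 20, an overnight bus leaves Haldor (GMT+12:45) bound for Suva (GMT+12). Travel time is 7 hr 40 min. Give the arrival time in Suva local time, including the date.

1:41 PM on September 20

Convert departure to UTC: 6:46 AM − 12:45 = 6:01 PM UTC on Sep 19.
Add 7 hours 40 minutes travel time → 1:41 AM UTC (Sep 20).
Suva is UTC+12:00, so local arrival = 1:41 AM + 12:00 = 1:41 PM on Sep 20.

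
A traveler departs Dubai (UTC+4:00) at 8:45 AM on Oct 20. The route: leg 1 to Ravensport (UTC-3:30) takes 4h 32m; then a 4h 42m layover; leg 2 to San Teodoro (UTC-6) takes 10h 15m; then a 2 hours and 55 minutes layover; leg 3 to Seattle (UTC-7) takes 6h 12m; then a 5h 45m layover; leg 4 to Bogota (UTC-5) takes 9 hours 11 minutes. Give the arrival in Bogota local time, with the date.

7:17 PM on October 21

Convert departure to UTC: 8:45 AM − 4:00 = 4:45 AM UTC on Oct 20.
Add 4 hours 32 minutes leg 1 → 9:17 AM UTC.
Add 4 hours 42 minutes layover in Ravensport → 1:59 PM UTC.
Add 10 hours 15 minutes leg 2 → 12:14 AM UTC (Oct 21).
Add 2 hours and 55 minutes layover in San Teodoro → 3:09 AM UTC.
Add 6 hours 12 minutes leg 3 → 9:21 AM UTC.
Add 5 hours and 45 minutes layover in Seattle → 3:06 PM UTC.
Add 9 hours 11 minutes leg 4 → 12:17 AM UTC (Oct 22).
Bogota is UTC−5:00, so local arrival = 12:17 AM − 5:00 = 7:17 PM on Oct 21.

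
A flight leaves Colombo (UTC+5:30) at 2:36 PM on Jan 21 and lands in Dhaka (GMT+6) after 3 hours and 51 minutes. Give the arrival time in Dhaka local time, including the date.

6:57 PM on Jan 21

Convert departure to UTC: 2:36 PM − 5:30 = 9:06 AM UTC on Jan 21.
Add 3 hours and 51 minutes travel time → 12:57 PM UTC.
Dhaka is UTC+6:00, so local arrival = 12:57 PM + 6:00 = 6:57 PM on Jan 21.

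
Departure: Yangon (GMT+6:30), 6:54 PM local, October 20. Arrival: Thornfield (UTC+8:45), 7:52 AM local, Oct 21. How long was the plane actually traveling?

Departure in UTC: 6:54 PM − 6:30 = 12:24 PM on Oct 20.
Arrival in UTC: 7:52 AM − 8:45 = 11:07 PM on Oct 20.
Elapsed = 11:07 PM − 12:24 PM = 10 hours 43 minutes.

10 hours 43 minutes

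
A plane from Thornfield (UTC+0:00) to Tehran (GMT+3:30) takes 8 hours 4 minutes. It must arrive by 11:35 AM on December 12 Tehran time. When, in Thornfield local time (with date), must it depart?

12:01 AM on Dec 12

Target arrival in UTC: 11:35 AM − 3:30 = 8:05 AM on Dec 12.
Subtract 8 hours and 4 minutes → departure 12:01 AM UTC on Dec 12.
Thornfield is UTC+0, so departure is 12:01 AM on Dec 12.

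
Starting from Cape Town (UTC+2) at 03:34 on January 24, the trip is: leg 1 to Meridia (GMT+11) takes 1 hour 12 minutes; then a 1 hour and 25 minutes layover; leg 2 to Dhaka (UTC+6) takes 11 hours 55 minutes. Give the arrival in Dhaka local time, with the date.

22:06 on January 24

Convert departure to UTC: 03:34 − 2:00 = 01:34 UTC on Jan 24.
Add 1 hour and 12 minutes leg 1 → 02:46 UTC.
Add 1 hour and 25 minutes layover in Meridia → 04:11 UTC.
Add 11 hours 55 minutes leg 2 → 16:06 UTC.
Dhaka is UTC+6:00, so local arrival = 16:06 + 6:00 = 22:06 on Jan 24.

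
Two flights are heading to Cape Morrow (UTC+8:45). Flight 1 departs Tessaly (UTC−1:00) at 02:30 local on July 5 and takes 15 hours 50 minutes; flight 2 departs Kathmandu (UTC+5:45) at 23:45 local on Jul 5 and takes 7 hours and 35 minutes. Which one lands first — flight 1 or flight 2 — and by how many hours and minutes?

the first, by 6 hours 15 minutes

Flight 1 in UTC: 02:30 + 1:00 = 03:30 on Jul 5.
+15 hours and 50 minutes → arrive 19:20 UTC on Jul 5.
Flight 2 in UTC: 23:45 − 5:45 = 18:00 on Jul 5.
+7 hours 35 minutes → arrive 01:35 UTC on Jul 6.
Flight 1 lands earlier by 6 hours 15 minutes.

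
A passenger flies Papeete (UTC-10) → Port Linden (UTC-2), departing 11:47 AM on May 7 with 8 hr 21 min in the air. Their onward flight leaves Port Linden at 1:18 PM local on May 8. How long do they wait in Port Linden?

9 hours 10 minutes

Convert departure to UTC: 11:47 AM + 10:00 = 9:47 PM UTC on May 7.
Add 8 hours and 21 minutes flight time → 6:08 AM UTC (May 8).
Port Linden is UTC−2:00, so local arrival = 6:08 AM − 2:00 = 4:08 AM on May 8.
Layover = 1:18 PM − 4:08 AM = 9 hours 10 minutes.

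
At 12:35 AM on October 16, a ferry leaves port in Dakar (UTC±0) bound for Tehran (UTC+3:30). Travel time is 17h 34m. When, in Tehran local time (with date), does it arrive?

9:39 PM on October 16

Tehran is 3:30 ahead of Dakar.
After 17 hours 34 minutes it is 6:09 PM in Dakar.
Shift by the zone difference: 6:09 PM + 3:30 = 9:39 PM on Oct 16 in Tehran.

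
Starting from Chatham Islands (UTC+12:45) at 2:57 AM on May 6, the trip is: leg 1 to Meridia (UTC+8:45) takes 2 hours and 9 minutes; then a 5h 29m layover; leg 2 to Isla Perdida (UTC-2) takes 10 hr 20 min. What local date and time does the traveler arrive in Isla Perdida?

6:10 AM on May 6

Convert departure to UTC: 2:57 AM − 12:45 = 2:12 PM UTC on May 5.
Add 2 hours and 9 minutes leg 1 → 4:21 PM UTC.
Add 5 hours 29 minutes layover in Meridia → 9:50 PM UTC.
Add 10 hours and 20 minutes leg 2 → 8:10 AM UTC (May 6).
Isla Perdida is UTC−2:00, so local arrival = 8:10 AM − 2:00 = 6:10 AM on May 6.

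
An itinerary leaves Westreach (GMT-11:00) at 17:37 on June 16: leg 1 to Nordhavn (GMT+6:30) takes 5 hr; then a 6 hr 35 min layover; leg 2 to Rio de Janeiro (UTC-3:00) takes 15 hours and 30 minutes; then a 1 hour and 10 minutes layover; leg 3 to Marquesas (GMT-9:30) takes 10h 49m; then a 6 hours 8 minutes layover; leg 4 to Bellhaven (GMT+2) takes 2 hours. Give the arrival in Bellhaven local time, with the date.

Convert departure to UTC: 17:37 + 11:00 = 04:37 UTC on Jun 17.
Add 5 hours leg 1 → 09:37 UTC.
Add 6 hours 35 minutes layover in Nordhavn → 16:12 UTC.
Add 15 hours and 30 minutes leg 2 → 07:42 UTC (Jun 18).
Add 1 hour and 10 minutes layover in Rio de Janeiro → 08:52 UTC.
Add 10 hours 49 minutes leg 3 → 19:41 UTC.
Add 6 hours and 8 minutes layover in Marquesas → 01:49 UTC (Jun 19).
Add 2 hours leg 4 → 03:49 UTC.
Bellhaven is UTC+2:00, so local arrival = 03:49 + 2:00 = 05:49 on Jun 19.

05:49 on Jun 19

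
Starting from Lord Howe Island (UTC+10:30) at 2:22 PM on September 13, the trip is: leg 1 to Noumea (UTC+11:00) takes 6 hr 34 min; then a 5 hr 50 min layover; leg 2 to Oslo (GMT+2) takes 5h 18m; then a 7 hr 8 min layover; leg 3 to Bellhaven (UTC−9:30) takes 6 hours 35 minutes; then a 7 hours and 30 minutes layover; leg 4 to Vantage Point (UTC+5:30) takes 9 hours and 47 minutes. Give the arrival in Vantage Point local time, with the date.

Convert departure to UTC: 2:22 PM − 10:30 = 3:52 AM UTC on Sep 13.
Add 6 hours 34 minutes leg 1 → 10:26 AM UTC.
Add 5 hours and 50 minutes layover in Noumea → 4:16 PM UTC.
Add 5 hours 18 minutes leg 2 → 9:34 PM UTC.
Add 7 hours 8 minutes layover in Oslo → 4:42 AM UTC (Sep 14).
Add 6 hours and 35 minutes leg 3 → 11:17 AM UTC.
Add 7 hours and 30 minutes layover in Bellhaven → 6:47 PM UTC.
Add 9 hours 47 minutes leg 4 → 4:34 AM UTC (Sep 15).
Vantage Point is UTC+5:30, so local arrival = 4:34 AM + 5:30 = 10:04 AM on Sep 15.

10:04 AM on Sep 15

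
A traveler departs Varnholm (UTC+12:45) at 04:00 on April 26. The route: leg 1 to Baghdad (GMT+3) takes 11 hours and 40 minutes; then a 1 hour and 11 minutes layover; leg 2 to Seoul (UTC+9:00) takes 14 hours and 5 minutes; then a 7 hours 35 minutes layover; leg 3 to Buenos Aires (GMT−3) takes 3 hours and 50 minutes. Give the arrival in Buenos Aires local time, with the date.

02:36 on Apr 27

Convert departure to UTC: 04:00 − 12:45 = 15:15 UTC on Apr 25.
Add 11 hours and 40 minutes leg 1 → 02:55 UTC (Apr 26).
Add 1 hour and 11 minutes layover in Baghdad → 04:06 UTC.
Add 14 hours and 5 minutes leg 2 → 18:11 UTC.
Add 7 hours 35 minutes layover in Seoul → 01:46 UTC (Apr 27).
Add 3 hours 50 minutes leg 3 → 05:36 UTC.
Buenos Aires is UTC−3:00, so local arrival = 05:36 − 3:00 = 02:36 on Apr 27.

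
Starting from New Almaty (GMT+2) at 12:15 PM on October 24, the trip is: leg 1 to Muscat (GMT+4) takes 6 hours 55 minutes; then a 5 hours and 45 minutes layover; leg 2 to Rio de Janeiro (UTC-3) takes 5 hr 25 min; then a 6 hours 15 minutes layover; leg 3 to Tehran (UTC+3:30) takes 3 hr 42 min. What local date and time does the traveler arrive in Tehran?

5:47 PM on Oct 25

Convert departure to UTC: 12:15 PM − 2:00 = 10:15 AM UTC on Oct 24.
Add 6 hours and 55 minutes leg 1 → 5:10 PM UTC.
Add 5 hours and 45 minutes layover in Muscat → 10:55 PM UTC.
Add 5 hours 25 minutes leg 2 → 4:20 AM UTC (Oct 25).
Add 6 hours 15 minutes layover in Rio de Janeiro → 10:35 AM UTC.
Add 3 hours 42 minutes leg 3 → 2:17 PM UTC.
Tehran is UTC+3:30, so local arrival = 2:17 PM + 3:30 = 5:47 PM on Oct 25.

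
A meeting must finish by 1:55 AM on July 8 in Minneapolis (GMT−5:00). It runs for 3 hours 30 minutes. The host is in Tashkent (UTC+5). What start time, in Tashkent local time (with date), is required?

Target end time in UTC: 1:55 AM + 5:00 = 6:55 AM on Jul 8.
Subtract 3 hours and 30 minutes → start 3:25 AM UTC on Jul 8.
Tashkent is UTC+5:00: 3:25 AM + 5:00 = 8:25 AM on Jul 8.

8:25 AM on July 8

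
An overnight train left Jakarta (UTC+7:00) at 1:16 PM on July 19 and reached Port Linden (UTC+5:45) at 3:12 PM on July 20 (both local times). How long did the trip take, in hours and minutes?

Departure in UTC: 1:16 PM − 7:00 = 6:16 AM on Jul 19.
Arrival in UTC: 3:12 PM − 5:45 = 9:27 AM on Jul 20.
Elapsed = 9:27 AM − 6:16 AM (+1 day) = 27 hours 11 minutes.

27 hours 11 minutes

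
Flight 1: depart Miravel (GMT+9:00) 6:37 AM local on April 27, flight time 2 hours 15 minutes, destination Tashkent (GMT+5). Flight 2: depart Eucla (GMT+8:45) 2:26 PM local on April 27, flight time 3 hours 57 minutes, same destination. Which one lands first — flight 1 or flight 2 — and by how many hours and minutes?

the first, by 9 hours 46 minutes

Flight 1 in UTC: 6:37 AM − 9:00 = 9:37 PM on Apr 26.
+2 hours and 15 minutes → arrive 11:52 PM UTC on Apr 26.
Flight 2 in UTC: 2:26 PM − 8:45 = 5:41 AM on Apr 27.
+3 hours 57 minutes → arrive 9:38 AM UTC on Apr 27.
Flight 1 lands earlier by 9 hours 46 minutes.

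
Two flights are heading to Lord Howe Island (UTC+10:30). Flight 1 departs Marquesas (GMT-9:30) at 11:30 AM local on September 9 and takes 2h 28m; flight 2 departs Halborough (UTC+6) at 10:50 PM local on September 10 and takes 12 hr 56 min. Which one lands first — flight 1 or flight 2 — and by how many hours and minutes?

Flight 1 in UTC: 11:30 AM + 9:30 = 9:00 PM on Sep 9.
+2 hours and 28 minutes → arrive 11:28 PM UTC on Sep 9.
Flight 2 in UTC: 10:50 PM − 6:00 = 4:50 PM on Sep 10.
+12 hours and 56 minutes → arrive 5:46 AM UTC on Sep 11.
Flight 1 lands earlier by 30 hours 18 minutes.

the first, by 30 hours 18 minutes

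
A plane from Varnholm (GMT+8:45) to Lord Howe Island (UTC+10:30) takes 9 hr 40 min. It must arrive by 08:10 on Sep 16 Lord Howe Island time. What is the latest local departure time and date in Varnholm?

Target arrival in UTC: 08:10 − 10:30 = 21:40 on Sep 15.
Subtract 9 hours and 40 minutes → departure 12:00 UTC on Sep 15.
Varnholm is UTC+8:45: 12:00 + 8:45 = 20:45 on Sep 15.

20:45 on September 15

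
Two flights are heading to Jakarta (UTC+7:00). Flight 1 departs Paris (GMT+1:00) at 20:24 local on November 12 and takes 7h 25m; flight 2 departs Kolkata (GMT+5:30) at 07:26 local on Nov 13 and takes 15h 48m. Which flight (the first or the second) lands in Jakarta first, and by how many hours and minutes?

Flight 1 in UTC: 20:24 − 1:00 = 19:24 on Nov 12.
+7 hours 25 minutes → arrive 02:49 UTC on Nov 13.
Flight 2 in UTC: 07:26 − 5:30 = 01:56 on Nov 13.
+15 hours and 48 minutes → arrive 17:44 UTC on Nov 13.
Flight 1 lands earlier by 14 hours 55 minutes.

the first, by 14 hours 55 minutes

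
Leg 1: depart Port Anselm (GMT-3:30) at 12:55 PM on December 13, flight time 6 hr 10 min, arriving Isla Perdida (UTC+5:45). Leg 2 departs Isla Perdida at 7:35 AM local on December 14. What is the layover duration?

3 hours 15 minutes

Convert departure to UTC: 12:55 PM + 3:30 = 4:25 PM UTC on Dec 13.
Add 6 hours 10 minutes flight time → 10:35 PM UTC.
Isla Perdida is UTC+5:45, so local arrival = 10:35 PM + 5:45 = 4:20 AM on Dec 14.
Layover = 7:35 AM − 4:20 AM = 3 hours 15 minutes.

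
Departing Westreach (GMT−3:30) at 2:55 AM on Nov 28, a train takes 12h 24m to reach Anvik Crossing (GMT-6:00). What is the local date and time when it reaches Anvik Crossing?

12:49 PM on November 28

Convert departure to UTC: 2:55 AM + 3:30 = 6:25 AM UTC on Nov 28.
Add 12 hours and 24 minutes travel time → 6:49 PM UTC.
Anvik Crossing is UTC−6:00, so local arrival = 6:49 PM − 6:00 = 12:49 PM on Nov 28.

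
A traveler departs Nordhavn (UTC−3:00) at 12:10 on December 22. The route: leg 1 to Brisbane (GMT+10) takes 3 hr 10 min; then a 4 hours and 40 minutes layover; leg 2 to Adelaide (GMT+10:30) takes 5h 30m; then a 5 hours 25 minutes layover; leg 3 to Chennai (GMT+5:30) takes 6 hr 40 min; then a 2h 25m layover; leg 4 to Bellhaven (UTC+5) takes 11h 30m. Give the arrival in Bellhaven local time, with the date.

Convert departure to UTC: 12:10 + 3:00 = 15:10 UTC on Dec 22.
Add 3 hours and 10 minutes leg 1 → 18:20 UTC.
Add 4 hours 40 minutes layover in Brisbane → 23:00 UTC.
Add 5 hours and 30 minutes leg 2 → 04:30 UTC (Dec 23).
Add 5 hours and 25 minutes layover in Adelaide → 09:55 UTC.
Add 6 hours and 40 minutes leg 3 → 16:35 UTC.
Add 2 hours and 25 minutes layover in Chennai → 19:00 UTC.
Add 11 hours and 30 minutes leg 4 → 06:30 UTC (Dec 24).
Bellhaven is UTC+5:00, so local arrival = 06:30 + 5:00 = 11:30 on Dec 24.

11:30 on Dec 24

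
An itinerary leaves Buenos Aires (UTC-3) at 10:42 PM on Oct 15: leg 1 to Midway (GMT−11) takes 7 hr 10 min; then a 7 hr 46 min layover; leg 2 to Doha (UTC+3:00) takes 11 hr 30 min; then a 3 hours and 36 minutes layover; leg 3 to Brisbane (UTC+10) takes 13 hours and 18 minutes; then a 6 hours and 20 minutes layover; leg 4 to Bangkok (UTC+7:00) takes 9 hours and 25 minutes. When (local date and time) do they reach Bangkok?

Convert departure to UTC: 10:42 PM + 3:00 = 1:42 AM UTC on Oct 16.
Add 7 hours and 10 minutes leg 1 → 8:52 AM UTC.
Add 7 hours 46 minutes layover in Midway → 4:38 PM UTC.
Add 11 hours 30 minutes leg 2 → 4:08 AM UTC (Oct 17).
Add 3 hours 36 minutes layover in Doha → 7:44 AM UTC.
Add 13 hours and 18 minutes leg 3 → 9:02 PM UTC.
Add 6 hours and 20 minutes layover in Brisbane → 3:22 AM UTC (Oct 18).
Add 9 hours and 25 minutes leg 4 → 12:47 PM UTC.
Bangkok is UTC+7:00, so local arrival = 12:47 PM + 7:00 = 7:47 PM on Oct 18.

7:47 PM on October 18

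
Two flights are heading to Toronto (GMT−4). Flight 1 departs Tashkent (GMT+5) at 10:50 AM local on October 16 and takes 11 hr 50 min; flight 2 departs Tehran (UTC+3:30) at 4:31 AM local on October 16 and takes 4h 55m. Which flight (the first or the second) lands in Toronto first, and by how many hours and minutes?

the second, by 11 hours 44 minutes

Flight 1 in UTC: 10:50 AM − 5:00 = 5:50 AM on Oct 16.
+11 hours 50 minutes → arrive 5:40 PM UTC on Oct 16.
Flight 2 in UTC: 4:31 AM − 3:30 = 1:01 AM on Oct 16.
+4 hours 55 minutes → arrive 5:56 AM UTC on Oct 16.
Flight 2 lands earlier by 11 hours 44 minutes.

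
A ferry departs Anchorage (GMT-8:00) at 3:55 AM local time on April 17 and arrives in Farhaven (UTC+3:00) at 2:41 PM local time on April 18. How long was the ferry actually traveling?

Departure in UTC: 3:55 AM + 8:00 = 11:55 AM on Apr 17.
Arrival in UTC: 2:41 PM − 3:00 = 11:41 AM on Apr 18.
Elapsed = 11:41 AM − 11:55 AM (+1 day) = 23 hours 46 minutes.

23 hours 46 minutes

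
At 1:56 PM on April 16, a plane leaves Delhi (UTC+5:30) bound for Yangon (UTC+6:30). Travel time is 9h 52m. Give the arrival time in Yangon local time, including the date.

Convert departure to UTC: 1:56 PM − 5:30 = 8:26 AM UTC on Apr 16.
Add 9 hours and 52 minutes travel time → 6:18 PM UTC.
Yangon is UTC+6:30, so local arrival = 6:18 PM + 6:30 = 12:48 AM on Apr 17.

12:48 AM on Apr 17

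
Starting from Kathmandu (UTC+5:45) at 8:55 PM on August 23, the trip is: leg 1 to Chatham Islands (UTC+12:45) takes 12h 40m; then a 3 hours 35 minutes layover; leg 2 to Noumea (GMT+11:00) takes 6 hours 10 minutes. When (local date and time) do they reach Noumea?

Convert departure to UTC: 8:55 PM − 5:45 = 3:10 PM UTC on Aug 23.
Add 12 hours 40 minutes leg 1 → 3:50 AM UTC (Aug 24).
Add 3 hours and 35 minutes layover in Chatham Islands → 7:25 AM UTC.
Add 6 hours and 10 minutes leg 2 → 1:35 PM UTC.
Noumea is UTC+11:00, so local arrival = 1:35 PM + 11:00 = 12:35 AM on Aug 25.

12:35 AM on Aug 25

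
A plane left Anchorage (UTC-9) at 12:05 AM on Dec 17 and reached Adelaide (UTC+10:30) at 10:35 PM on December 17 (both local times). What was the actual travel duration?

3 hours

Departure in UTC: 12:05 AM + 9:00 = 9:05 AM on Dec 17.
Arrival in UTC: 10:35 PM − 10:30 = 12:05 PM on Dec 17.
Elapsed = 12:05 PM − 9:05 AM = 3 hours.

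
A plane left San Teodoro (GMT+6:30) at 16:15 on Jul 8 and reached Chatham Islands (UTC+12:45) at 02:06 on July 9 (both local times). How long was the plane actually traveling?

Departure in UTC: 16:15 − 6:30 = 09:45 on Jul 8.
Arrival in UTC: 02:06 − 12:45 = 13:21 on Jul 8.
Elapsed = 13:21 − 09:45 = 3 hours 36 minutes.

3 hours 36 minutes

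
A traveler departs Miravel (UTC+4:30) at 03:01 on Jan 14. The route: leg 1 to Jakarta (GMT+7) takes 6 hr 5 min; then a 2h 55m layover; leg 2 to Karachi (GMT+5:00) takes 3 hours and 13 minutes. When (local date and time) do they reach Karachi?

Convert departure to UTC: 03:01 − 4:30 = 22:31 UTC on Jan 13.
Add 6 hours and 5 minutes leg 1 → 04:36 UTC (Jan 14).
Add 2 hours 55 minutes layover in Jakarta → 07:31 UTC.
Add 3 hours 13 minutes leg 2 → 10:44 UTC.
Karachi is UTC+5:00, so local arrival = 10:44 + 5:00 = 15:44 on Jan 14.

15:44 on January 14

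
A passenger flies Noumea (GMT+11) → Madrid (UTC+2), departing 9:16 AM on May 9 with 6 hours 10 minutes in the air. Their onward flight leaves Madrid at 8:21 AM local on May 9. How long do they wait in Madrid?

Convert departure to UTC: 9:16 AM − 11:00 = 10:16 PM UTC on May 8.
Add 6 hours and 10 minutes flight time → 4:26 AM UTC (May 9).
Madrid is UTC+2:00, so local arrival = 4:26 AM + 2:00 = 6:26 AM on May 9.
Layover = 8:21 AM − 6:26 AM = 1 hour 55 minutes.

1 hour 55 minutes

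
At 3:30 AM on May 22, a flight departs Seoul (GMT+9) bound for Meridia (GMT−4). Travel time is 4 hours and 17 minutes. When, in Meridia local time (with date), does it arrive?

6:47 PM on May 21

Convert departure to UTC: 3:30 AM − 9:00 = 6:30 PM UTC on May 21.
Add 4 hours and 17 minutes travel time → 10:47 PM UTC.
Meridia is UTC−4:00, so local arrival = 10:47 PM − 4:00 = 6:47 PM on May 21.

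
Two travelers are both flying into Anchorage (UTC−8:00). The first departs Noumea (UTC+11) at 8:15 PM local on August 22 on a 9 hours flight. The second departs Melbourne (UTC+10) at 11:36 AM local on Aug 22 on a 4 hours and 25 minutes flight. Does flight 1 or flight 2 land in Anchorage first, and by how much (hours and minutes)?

Flight 1 in UTC: 8:15 PM − 11:00 = 9:15 AM on Aug 22.
+9 hours → arrive 6:15 PM UTC on Aug 22.
Flight 2 in UTC: 11:36 AM − 10:00 = 1:36 AM on Aug 22.
+4 hours 25 minutes → arrive 6:01 AM UTC on Aug 22.
Flight 2 lands earlier by 12 hours 14 minutes.

the second, by 12 hours 14 minutes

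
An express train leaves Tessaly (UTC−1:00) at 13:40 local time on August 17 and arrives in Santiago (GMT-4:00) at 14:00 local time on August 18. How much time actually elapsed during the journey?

27 hours 20 minutes

Departure in UTC: 13:40 + 1:00 = 14:40 on Aug 17.
Arrival in UTC: 14:00 + 4:00 = 18:00 on Aug 18.
Elapsed = 18:00 − 14:40 (+1 day) = 27 hours 20 minutes.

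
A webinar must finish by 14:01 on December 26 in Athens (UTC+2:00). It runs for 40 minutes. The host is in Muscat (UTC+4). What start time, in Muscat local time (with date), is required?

15:21 on Dec 26

Target end time in UTC: 14:01 − 2:00 = 12:01 on Dec 26.
Subtract 40 minutes → start 11:21 UTC on Dec 26.
Muscat is UTC+4:00: 11:21 + 4:00 = 15:21 on Dec 26.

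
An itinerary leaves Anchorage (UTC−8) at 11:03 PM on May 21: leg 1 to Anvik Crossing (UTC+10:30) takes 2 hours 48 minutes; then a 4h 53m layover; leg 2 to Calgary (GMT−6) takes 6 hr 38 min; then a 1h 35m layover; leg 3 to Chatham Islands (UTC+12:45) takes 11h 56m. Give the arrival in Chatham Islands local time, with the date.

11:38 PM on May 23

Convert departure to UTC: 11:03 PM + 8:00 = 7:03 AM UTC on May 22.
Add 2 hours 48 minutes leg 1 → 9:51 AM UTC.
Add 4 hours 53 minutes layover in Anvik Crossing → 2:44 PM UTC.
Add 6 hours and 38 minutes leg 2 → 9:22 PM UTC.
Add 1 hour and 35 minutes layover in Calgary → 10:57 PM UTC.
Add 11 hours 56 minutes leg 3 → 10:53 AM UTC (May 23).
Chatham Islands is UTC+12:45, so local arrival = 10:53 AM + 12:45 = 11:38 PM on May 23.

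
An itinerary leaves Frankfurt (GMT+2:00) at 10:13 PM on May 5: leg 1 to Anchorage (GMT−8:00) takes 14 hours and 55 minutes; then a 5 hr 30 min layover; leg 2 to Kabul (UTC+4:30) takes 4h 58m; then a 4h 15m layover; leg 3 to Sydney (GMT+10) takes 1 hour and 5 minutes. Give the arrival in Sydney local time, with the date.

12:56 PM on May 7

Convert departure to UTC: 10:13 PM − 2:00 = 8:13 PM UTC on May 5.
Add 14 hours 55 minutes leg 1 → 11:08 AM UTC (May 6).
Add 5 hours 30 minutes layover in Anchorage → 4:38 PM UTC.
Add 4 hours 58 minutes leg 2 → 9:36 PM UTC.
Add 4 hours 15 minutes layover in Kabul → 1:51 AM UTC (May 7).
Add 1 hour and 5 minutes leg 3 → 2:56 AM UTC.
Sydney is UTC+10:00, so local arrival = 2:56 AM + 10:00 = 12:56 PM on May 7.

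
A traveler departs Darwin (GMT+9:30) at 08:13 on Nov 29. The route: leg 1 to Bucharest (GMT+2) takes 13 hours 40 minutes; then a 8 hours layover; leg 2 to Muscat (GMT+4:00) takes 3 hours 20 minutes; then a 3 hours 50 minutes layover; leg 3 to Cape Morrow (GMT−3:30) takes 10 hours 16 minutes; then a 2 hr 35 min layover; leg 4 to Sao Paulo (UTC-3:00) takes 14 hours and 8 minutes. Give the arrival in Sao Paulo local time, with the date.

Convert departure to UTC: 08:13 − 9:30 = 22:43 UTC on Nov 28.
Add 13 hours 40 minutes leg 1 → 12:23 UTC (Nov 29).
Add 8 hours layover in Bucharest → 20:23 UTC.
Add 3 hours and 20 minutes leg 2 → 23:43 UTC.
Add 3 hours 50 minutes layover in Muscat → 03:33 UTC (Nov 30).
Add 10 hours and 16 minutes leg 3 → 13:49 UTC.
Add 2 hours and 35 minutes layover in Cape Morrow → 16:24 UTC.
Add 14 hours and 8 minutes leg 4 → 06:32 UTC (Dec 1).
Sao Paulo is UTC−3:00, so local arrival = 06:32 − 3:00 = 03:32 on Dec 1.

03:32 on Dec 1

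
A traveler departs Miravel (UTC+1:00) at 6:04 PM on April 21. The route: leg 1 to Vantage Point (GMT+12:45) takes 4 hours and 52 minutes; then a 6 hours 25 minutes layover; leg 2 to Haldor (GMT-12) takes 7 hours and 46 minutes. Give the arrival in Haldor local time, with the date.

12:07 AM on April 22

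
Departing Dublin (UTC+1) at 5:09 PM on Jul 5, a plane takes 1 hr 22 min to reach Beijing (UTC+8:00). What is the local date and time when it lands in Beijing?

Convert departure to UTC: 5:09 PM − 1:00 = 4:09 PM UTC on Jul 5.
Add 1 hour 22 minutes travel time → 5:31 PM UTC.
Beijing is UTC+8:00, so local arrival = 5:31 PM + 8:00 = 1:31 AM on Jul 6.

1:31 AM on Jul 6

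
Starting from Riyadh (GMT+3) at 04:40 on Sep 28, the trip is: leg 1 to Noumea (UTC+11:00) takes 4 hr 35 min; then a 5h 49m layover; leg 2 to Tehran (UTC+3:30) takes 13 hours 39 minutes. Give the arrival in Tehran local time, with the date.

05:13 on September 29

Convert departure to UTC: 04:40 − 3:00 = 01:40 UTC on Sep 28.
Add 4 hours and 35 minutes leg 1 → 06:15 UTC.
Add 5 hours 49 minutes layover in Noumea → 12:04 UTC.
Add 13 hours and 39 minutes leg 2 → 01:43 UTC (Sep 29).
Tehran is UTC+3:30, so local arrival = 01:43 + 3:30 = 05:13 on Sep 29.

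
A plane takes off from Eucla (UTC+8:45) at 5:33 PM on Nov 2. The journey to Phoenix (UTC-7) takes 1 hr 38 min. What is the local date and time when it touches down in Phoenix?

3:26 AM on November 2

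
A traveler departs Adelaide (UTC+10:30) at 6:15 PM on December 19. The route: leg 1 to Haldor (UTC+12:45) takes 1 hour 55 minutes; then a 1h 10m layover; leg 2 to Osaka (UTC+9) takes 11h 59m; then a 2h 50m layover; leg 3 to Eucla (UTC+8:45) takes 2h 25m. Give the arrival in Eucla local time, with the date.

12:49 PM on Dec 20

Convert departure to UTC: 6:15 PM − 10:30 = 7:45 AM UTC on Dec 19.
Add 1 hour 55 minutes leg 1 → 9:40 AM UTC.
Add 1 hour and 10 minutes layover in Haldor → 10:50 AM UTC.
Add 11 hours 59 minutes leg 2 → 10:49 PM UTC.
Add 2 hours 50 minutes layover in Osaka → 1:39 AM UTC (Dec 20).
Add 2 hours 25 minutes leg 3 → 4:04 AM UTC.
Eucla is UTC+8:45, so local arrival = 4:04 AM + 8:45 = 12:49 PM on Dec 20.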